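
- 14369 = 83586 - 97955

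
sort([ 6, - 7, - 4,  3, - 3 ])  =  [ - 7, - 4, - 3, 3, 6 ]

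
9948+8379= 18327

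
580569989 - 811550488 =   -  230980499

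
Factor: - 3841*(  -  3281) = 17^1 *23^1 * 167^1*193^1 = 12602321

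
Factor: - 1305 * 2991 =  - 3903255=- 3^3*5^1 * 29^1 * 997^1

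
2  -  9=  - 7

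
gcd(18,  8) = 2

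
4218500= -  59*( - 71500 ) 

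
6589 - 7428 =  - 839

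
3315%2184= 1131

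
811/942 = 811/942 = 0.86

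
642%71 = 3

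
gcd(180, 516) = 12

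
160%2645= 160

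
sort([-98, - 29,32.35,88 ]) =[-98 ,- 29, 32.35, 88 ] 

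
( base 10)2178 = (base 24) 3II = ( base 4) 202002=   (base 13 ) cb7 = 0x882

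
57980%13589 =3624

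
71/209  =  71/209 = 0.34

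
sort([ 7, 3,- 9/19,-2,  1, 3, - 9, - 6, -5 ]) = [ - 9, - 6, - 5, - 2, - 9/19, 1,3,3, 7]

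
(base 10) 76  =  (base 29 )2i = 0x4c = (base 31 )2e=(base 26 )2o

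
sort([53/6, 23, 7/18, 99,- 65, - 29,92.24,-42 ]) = [-65, - 42, - 29,7/18, 53/6, 23, 92.24,99 ] 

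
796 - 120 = 676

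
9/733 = 9/733 = 0.01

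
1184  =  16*74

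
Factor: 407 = 11^1*37^1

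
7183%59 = 44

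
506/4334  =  23/197 = 0.12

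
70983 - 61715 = 9268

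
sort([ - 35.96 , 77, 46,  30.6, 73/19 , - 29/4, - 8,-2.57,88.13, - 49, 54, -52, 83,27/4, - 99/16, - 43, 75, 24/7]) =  [ - 52, - 49, - 43, - 35.96, - 8, - 29/4, - 99/16, - 2.57, 24/7, 73/19, 27/4, 30.6, 46,54, 75,77,83, 88.13]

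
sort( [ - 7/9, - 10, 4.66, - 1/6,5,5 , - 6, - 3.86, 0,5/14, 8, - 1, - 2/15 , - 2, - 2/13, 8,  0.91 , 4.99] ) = [ - 10, - 6,  -  3.86, - 2,-1, - 7/9, - 1/6,  -  2/13, - 2/15, 0, 5/14,0.91,4.66,  4.99,5,5,  8, 8]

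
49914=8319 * 6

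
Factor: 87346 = 2^1  *7^1*17^1*367^1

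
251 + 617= 868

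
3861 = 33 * 117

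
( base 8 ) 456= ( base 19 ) fh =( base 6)1222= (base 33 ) 95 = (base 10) 302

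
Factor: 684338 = 2^1*67^1*5107^1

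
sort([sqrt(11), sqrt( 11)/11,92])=[sqrt ( 11)/11, sqrt(11 ) , 92 ]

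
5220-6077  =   - 857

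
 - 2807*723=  - 2029461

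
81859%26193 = 3280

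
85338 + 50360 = 135698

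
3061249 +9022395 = 12083644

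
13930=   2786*5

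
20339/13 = 1564 + 7/13  =  1564.54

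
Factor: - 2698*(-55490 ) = 2^2*5^1*19^1*31^1*71^1*179^1 = 149712020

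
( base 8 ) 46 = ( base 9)42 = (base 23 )1F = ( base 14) 2A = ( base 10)38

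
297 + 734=1031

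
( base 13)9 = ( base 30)9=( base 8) 11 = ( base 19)9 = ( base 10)9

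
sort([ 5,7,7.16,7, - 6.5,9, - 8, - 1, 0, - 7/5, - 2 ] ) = [ - 8, - 6.5, - 2, - 7/5,-1, 0,5, 7, 7,7.16, 9]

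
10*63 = 630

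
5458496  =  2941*1856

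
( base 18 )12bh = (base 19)ia7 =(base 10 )6695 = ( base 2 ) 1101000100111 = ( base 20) gef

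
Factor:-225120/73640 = - 804/263= - 2^2*3^1*67^1*263^( - 1 ) 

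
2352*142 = 333984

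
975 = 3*325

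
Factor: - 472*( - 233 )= 109976=2^3*59^1*233^1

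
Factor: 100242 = 2^1*3^2*5569^1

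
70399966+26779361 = 97179327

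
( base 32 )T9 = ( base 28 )15d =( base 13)571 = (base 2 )1110101001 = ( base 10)937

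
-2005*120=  - 240600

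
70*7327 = 512890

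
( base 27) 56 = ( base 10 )141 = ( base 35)41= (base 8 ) 215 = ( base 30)4l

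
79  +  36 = 115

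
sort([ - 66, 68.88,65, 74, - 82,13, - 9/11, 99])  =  [ - 82,- 66, -9/11,13,65,68.88, 74, 99]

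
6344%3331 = 3013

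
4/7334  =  2/3667 = 0.00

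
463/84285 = 463/84285 = 0.01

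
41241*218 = 8990538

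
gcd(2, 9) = 1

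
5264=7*752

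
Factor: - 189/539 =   -  27/77 = - 3^3*7^( - 1 ) * 11^( - 1)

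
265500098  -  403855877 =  - 138355779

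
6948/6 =1158 = 1158.00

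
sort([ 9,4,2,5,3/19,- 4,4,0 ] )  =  [ - 4,0, 3/19,  2,4,4, 5 , 9]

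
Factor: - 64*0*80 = 0 = 0^1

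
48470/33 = 1468 + 26/33 = 1468.79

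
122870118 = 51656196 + 71213922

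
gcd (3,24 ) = 3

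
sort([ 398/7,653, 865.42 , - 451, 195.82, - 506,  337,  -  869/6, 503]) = [ - 506, - 451,  -  869/6, 398/7, 195.82, 337,503,653, 865.42]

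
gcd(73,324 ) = 1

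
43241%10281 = 2117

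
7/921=7/921=0.01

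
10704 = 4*2676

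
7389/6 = 2463/2 = 1231.50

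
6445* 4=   25780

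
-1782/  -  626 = 2 + 265/313 = 2.85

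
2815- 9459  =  -6644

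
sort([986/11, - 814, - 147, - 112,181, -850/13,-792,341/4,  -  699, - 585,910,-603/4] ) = [ - 814,- 792 , - 699,-585  ,- 603/4, - 147,-112, - 850/13,341/4, 986/11,181,910 ] 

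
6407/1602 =6407/1602 =4.00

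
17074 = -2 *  ( - 8537 )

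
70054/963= 72 + 718/963 = 72.75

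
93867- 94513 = - 646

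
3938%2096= 1842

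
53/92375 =53/92375 = 0.00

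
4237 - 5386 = -1149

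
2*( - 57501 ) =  -115002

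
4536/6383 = 4536/6383 = 0.71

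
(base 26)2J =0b1000111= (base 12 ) 5B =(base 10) 71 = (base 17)43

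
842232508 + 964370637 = 1806603145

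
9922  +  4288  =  14210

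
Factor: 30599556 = 2^2*3^1*13^1* 73^1*2687^1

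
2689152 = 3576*752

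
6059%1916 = 311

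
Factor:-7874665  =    -  5^1*41^1*107^1*359^1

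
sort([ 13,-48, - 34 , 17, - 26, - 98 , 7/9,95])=[-98, - 48, - 34, - 26, 7/9, 13,17,95] 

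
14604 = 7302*2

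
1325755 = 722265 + 603490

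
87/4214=87/4214 = 0.02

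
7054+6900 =13954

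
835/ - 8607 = - 835/8607 = - 0.10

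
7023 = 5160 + 1863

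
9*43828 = 394452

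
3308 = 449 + 2859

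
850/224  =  3 + 89/112 = 3.79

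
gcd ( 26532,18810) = 198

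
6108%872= 4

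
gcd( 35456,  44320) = 8864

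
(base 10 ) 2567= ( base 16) a07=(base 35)23c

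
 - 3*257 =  - 771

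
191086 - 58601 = 132485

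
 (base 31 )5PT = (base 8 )12751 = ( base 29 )6JC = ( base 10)5609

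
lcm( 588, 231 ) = 6468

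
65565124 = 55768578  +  9796546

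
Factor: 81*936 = 2^3*3^6*13^1 = 75816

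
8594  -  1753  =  6841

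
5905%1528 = 1321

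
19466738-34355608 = -14888870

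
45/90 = 1/2 = 0.50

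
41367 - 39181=2186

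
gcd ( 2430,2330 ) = 10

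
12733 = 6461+6272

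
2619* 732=1917108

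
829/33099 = 829/33099 = 0.03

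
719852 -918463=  - 198611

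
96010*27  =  2592270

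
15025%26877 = 15025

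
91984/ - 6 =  -45992/3 = -15330.67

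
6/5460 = 1/910 = 0.00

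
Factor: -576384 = - 2^7*3^1*19^1*79^1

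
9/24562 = 9/24562 = 0.00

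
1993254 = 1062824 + 930430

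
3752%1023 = 683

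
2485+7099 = 9584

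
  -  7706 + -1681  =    -  9387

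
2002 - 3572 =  - 1570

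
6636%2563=1510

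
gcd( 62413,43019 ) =1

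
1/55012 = 1/55012 = 0.00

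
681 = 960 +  - 279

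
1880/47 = 40 =40.00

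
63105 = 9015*7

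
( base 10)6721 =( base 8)15101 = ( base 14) 2641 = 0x1a41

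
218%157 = 61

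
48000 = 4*12000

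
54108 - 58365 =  - 4257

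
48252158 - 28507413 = 19744745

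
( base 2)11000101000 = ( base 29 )1pa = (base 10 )1576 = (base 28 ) 208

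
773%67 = 36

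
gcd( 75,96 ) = 3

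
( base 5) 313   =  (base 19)47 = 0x53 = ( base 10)83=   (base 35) 2d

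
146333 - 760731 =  -614398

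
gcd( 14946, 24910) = 4982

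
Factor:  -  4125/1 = - 3^1*5^3*11^1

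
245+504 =749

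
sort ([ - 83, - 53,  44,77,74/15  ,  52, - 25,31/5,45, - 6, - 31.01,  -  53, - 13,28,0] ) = [ - 83,-53, - 53, -31.01, - 25, - 13, - 6, 0,74/15,  31/5,28,44 , 45,52,77] 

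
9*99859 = 898731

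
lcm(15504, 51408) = 976752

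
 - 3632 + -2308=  - 5940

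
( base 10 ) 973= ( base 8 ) 1715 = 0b1111001101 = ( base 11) 805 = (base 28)16L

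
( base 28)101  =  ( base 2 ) 1100010001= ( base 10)785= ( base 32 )oh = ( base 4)30101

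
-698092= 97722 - 795814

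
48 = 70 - 22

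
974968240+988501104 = 1963469344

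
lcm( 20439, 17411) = 470097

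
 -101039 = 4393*( - 23 )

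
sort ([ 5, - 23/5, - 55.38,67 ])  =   [ - 55.38,  -  23/5, 5, 67 ]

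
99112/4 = 24778 = 24778.00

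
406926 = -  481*( - 846 )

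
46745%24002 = 22743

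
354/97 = 354/97 = 3.65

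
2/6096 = 1/3048 = 0.00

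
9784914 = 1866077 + 7918837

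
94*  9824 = 923456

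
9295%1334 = 1291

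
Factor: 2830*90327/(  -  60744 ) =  - 2^( - 2) * 5^1 * 283^1*2531^(-1 )*30109^1 = - 42604235/10124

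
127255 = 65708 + 61547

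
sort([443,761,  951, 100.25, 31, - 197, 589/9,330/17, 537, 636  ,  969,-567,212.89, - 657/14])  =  [  -  567,-197, - 657/14,330/17, 31,589/9, 100.25,212.89,443,537,636  ,  761,951, 969]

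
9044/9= 1004 + 8/9=1004.89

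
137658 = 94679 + 42979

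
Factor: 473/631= 11^1 * 43^1*631^( - 1)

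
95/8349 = 95/8349 = 0.01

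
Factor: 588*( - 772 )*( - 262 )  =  118931232   =  2^5*3^1 *7^2*131^1 *193^1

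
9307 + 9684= 18991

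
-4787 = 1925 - 6712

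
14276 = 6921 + 7355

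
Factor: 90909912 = 2^3*3^1 * 43^1*137^1*643^1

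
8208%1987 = 260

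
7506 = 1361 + 6145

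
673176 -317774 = 355402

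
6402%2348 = 1706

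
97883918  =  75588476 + 22295442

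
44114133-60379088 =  - 16264955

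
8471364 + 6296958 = 14768322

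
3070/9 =3070/9 = 341.11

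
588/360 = 1+19/30 = 1.63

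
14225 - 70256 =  - 56031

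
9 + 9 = 18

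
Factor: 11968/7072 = 22/13 = 2^1*11^1*13^(  -  1)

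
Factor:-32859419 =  - 17^1*  61^1*31687^1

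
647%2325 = 647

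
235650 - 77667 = 157983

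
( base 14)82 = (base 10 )114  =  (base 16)72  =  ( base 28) 42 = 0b1110010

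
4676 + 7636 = 12312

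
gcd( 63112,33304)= 184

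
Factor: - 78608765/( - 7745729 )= 5^1*17^1 * 173^(-1 )*44773^(-1 )*  924809^1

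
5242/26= 2621/13 = 201.62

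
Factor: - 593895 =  - 3^1*5^1*17^2 * 137^1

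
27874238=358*77861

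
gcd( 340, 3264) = 68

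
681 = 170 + 511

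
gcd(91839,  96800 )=121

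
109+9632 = 9741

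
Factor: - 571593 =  - 3^1*11^1*17321^1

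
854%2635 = 854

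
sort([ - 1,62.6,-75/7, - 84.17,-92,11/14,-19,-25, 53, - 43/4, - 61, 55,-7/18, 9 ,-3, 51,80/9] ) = [-92,-84.17, - 61,-25, - 19,  -  43/4,  -  75/7,-3, -1, - 7/18,  11/14, 80/9, 9, 51, 53, 55, 62.6] 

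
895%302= 291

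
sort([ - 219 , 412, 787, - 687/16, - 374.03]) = [- 374.03, - 219, - 687/16,412,787]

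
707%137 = 22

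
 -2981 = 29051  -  32032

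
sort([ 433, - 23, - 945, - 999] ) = [ - 999, - 945, - 23, 433 ] 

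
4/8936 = 1/2234 = 0.00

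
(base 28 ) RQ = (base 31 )p7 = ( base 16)30E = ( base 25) 167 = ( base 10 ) 782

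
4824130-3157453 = 1666677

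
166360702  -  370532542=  - 204171840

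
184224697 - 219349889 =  - 35125192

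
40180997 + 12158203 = 52339200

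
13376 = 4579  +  8797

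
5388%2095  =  1198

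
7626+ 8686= 16312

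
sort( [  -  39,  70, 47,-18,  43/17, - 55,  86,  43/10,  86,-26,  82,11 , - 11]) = [  -  55, - 39,  -  26, - 18, - 11, 43/17,  43/10,  11,  47,  70,82, 86,86]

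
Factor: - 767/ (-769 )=13^1*59^1*769^( - 1)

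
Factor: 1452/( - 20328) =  - 1/14 = - 2^( - 1 )*7^( - 1 ) 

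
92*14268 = 1312656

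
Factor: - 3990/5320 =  -3/4 = - 2^( - 2 )*  3^1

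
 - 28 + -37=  - 65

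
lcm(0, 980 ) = 0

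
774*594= 459756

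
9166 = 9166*1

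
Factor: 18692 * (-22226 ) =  - 2^3*4673^1*11113^1 = - 415448392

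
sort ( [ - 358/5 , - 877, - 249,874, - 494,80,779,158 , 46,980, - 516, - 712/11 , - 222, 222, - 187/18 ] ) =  [-877, - 516 , - 494  ,  -  249,-222, - 358/5, - 712/11, - 187/18,46,80,158,222 , 779, 874,980 ]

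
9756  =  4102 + 5654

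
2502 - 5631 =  - 3129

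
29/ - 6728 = - 1/232 =- 0.00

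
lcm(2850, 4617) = 230850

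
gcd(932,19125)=1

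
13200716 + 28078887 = 41279603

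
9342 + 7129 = 16471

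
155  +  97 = 252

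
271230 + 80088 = 351318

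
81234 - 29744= 51490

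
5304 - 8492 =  - 3188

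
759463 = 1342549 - 583086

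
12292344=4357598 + 7934746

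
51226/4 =12806 + 1/2 = 12806.50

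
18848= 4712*4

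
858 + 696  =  1554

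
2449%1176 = 97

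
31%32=31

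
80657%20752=18401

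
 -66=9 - 75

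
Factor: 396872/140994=2^2 * 3^(-3)*19^1 = 76/27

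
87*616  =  53592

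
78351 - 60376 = 17975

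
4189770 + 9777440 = 13967210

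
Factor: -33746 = -2^1*47^1*359^1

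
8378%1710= 1538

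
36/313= 36/313  =  0.12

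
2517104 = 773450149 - 770933045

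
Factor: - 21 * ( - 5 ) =105 =3^1*5^1 *7^1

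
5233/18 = 5233/18 = 290.72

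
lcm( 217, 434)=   434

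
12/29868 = 1/2489 = 0.00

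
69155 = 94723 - 25568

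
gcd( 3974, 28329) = 1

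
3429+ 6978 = 10407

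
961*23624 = 22702664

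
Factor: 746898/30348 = 443/18 = 2^( - 1 )*3^ ( - 2 )*443^1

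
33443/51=33443/51 = 655.75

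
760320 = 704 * 1080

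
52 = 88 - 36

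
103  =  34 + 69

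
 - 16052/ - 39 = 16052/39= 411.59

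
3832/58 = 66 + 2/29 = 66.07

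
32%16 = 0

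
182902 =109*1678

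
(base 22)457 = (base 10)2053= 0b100000000101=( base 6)13301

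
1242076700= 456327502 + 785749198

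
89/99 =89/99 =0.90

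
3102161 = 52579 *59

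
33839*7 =236873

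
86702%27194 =5120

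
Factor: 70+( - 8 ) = 62=2^1*31^1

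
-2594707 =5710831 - 8305538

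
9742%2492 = 2266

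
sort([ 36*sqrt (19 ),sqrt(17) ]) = [ sqrt( 17),36 *sqrt( 19) ] 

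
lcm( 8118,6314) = 56826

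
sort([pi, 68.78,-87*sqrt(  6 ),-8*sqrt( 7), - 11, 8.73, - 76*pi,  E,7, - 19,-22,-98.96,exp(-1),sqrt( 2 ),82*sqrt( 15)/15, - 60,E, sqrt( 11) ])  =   [ - 76*pi,  -  87*sqrt( 6),-98.96,-60, - 22, - 8  *sqrt( 7), - 19, - 11, exp( - 1 ), sqrt( 2 ),E,E,  pi,sqrt( 11), 7,8.73,  82*sqrt( 15 ) /15,68.78]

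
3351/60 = 55 + 17/20= 55.85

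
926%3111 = 926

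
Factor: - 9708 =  - 2^2*3^1*809^1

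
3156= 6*526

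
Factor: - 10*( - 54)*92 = 49680 = 2^4*3^3*5^1*23^1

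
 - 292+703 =411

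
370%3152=370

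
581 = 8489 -7908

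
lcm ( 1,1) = 1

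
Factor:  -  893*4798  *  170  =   - 728384380= - 2^2*5^1*17^1*19^1* 47^1*2399^1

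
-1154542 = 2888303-4042845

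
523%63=19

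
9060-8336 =724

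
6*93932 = 563592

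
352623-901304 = - 548681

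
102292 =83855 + 18437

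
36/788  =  9/197 = 0.05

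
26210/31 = 26210/31 = 845.48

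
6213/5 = 1242 + 3/5 = 1242.60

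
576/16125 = 192/5375 = 0.04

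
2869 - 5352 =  - 2483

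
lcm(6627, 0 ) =0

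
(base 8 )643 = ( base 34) cb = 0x1A3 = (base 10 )419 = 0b110100011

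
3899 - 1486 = 2413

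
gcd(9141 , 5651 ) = 1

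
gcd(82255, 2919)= 1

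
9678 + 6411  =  16089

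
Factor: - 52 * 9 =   -  468 = - 2^2*3^2 * 13^1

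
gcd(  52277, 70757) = 1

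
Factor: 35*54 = 1890=2^1 * 3^3 *5^1 * 7^1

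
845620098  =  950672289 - 105052191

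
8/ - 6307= - 8/6307 = - 0.00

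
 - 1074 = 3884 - 4958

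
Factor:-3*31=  - 3^1*31^1 = - 93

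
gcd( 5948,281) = 1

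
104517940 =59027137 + 45490803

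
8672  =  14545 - 5873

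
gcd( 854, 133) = 7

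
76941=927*83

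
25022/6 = 4170 +1/3 = 4170.33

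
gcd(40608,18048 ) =4512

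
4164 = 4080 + 84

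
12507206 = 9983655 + 2523551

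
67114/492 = 136  +  101/246 = 136.41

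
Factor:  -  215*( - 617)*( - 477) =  - 63276435 = - 3^2 * 5^1*43^1*53^1*617^1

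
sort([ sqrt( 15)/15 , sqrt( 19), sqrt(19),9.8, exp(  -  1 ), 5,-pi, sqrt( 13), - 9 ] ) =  [ - 9,- pi, sqrt(15)/15, exp (-1),sqrt( 13 ), sqrt( 19 ), sqrt(19), 5,9.8]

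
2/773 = 2/773 =0.00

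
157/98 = 157/98=1.60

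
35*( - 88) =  - 3080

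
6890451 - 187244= 6703207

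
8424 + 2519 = 10943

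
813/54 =271/18 = 15.06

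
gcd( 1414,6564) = 2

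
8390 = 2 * 4195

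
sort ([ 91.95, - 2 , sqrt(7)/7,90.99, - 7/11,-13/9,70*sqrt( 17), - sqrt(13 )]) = [ - sqrt(13), -2, - 13/9,  -  7/11,sqrt( 7)/7,90.99,91.95,70*sqrt( 17)] 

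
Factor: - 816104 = -2^3 *102013^1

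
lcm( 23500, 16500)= 775500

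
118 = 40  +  78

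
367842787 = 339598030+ 28244757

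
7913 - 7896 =17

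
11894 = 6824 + 5070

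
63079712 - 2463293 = 60616419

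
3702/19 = 194+16/19 = 194.84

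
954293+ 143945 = 1098238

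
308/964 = 77/241 = 0.32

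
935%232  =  7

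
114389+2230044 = 2344433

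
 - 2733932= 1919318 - 4653250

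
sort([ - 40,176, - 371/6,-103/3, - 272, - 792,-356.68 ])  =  [ - 792,- 356.68  , - 272, - 371/6,  -  40,-103/3, 176]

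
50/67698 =25/33849  =  0.00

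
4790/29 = 4790/29 = 165.17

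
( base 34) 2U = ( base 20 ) 4I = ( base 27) 3h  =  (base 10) 98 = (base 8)142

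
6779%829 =147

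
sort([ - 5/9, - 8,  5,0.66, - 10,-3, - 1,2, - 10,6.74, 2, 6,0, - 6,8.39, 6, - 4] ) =[ - 10, - 10, - 8, - 6, - 4, - 3 , - 1,- 5/9,0,0.66,2,  2,5,6, 6, 6.74,8.39]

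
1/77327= 1/77327 = 0.00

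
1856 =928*2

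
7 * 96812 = 677684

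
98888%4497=4451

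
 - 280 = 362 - 642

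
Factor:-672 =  - 2^5*3^1*7^1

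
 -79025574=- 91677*862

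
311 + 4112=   4423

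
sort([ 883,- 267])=[  -  267,883]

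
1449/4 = 362 + 1/4 = 362.25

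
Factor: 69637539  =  3^1*61^1*380533^1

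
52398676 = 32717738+19680938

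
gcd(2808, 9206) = 2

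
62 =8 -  - 54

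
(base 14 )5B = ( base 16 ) 51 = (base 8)121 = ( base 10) 81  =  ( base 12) 69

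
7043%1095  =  473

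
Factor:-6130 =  - 2^1*5^1*613^1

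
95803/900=95803/900 = 106.45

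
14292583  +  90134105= 104426688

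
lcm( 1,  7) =7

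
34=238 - 204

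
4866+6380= 11246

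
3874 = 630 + 3244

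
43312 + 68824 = 112136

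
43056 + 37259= 80315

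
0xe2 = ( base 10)226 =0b11100010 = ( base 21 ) AG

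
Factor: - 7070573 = - 31^1*41^1 * 5563^1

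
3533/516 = 6+437/516 = 6.85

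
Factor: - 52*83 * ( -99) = 427284  =  2^2*3^2*11^1*13^1*83^1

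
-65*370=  - 24050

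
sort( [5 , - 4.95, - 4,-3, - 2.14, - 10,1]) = [ - 10,-4.95, - 4, - 3, - 2.14,1,5]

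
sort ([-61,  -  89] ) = [- 89, - 61 ]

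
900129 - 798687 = 101442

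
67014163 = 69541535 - 2527372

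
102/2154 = 17/359 = 0.05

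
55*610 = 33550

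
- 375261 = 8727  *( - 43) 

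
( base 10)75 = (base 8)113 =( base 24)33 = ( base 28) 2J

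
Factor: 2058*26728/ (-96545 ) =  - 55006224/96545 = - 2^4*  3^1 * 5^( - 1)*7^3*13^1*257^1*19309^( - 1) 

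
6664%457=266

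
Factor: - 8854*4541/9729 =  - 40206014/9729=- 2^1*3^ (  -  2) * 19^2*23^(-1)*47^( - 1 )*233^1*239^1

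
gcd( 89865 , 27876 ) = 3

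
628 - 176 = 452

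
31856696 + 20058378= 51915074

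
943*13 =12259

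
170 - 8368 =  - 8198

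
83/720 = 83/720 = 0.12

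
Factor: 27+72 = 99 = 3^2*11^1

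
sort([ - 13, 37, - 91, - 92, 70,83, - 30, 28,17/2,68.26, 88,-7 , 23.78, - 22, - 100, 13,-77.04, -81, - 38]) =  [ - 100, - 92, - 91 ,  -  81, - 77.04, - 38, - 30,-22 , -13, - 7,17/2, 13,  23.78,  28, 37 , 68.26, 70, 83, 88 ] 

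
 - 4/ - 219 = 4/219 = 0.02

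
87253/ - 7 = -12465 + 2/7=-  12464.71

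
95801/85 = 1127 + 6/85 = 1127.07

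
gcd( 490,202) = 2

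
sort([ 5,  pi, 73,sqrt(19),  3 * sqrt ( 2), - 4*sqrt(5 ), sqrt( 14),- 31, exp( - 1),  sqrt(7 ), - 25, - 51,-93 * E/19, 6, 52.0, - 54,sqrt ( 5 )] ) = [ - 54, - 51,-31 , - 25,-93*E/19,  -  4 * sqrt(5 ), exp( - 1 ), sqrt ( 5),  sqrt( 7),pi,sqrt(14), 3*sqrt (2), sqrt( 19),  5, 6, 52.0,73] 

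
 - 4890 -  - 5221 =331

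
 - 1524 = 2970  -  4494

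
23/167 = 23/167= 0.14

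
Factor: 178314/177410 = 789/785 =3^1*5^( - 1 )*157^(-1)*263^1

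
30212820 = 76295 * 396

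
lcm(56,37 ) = 2072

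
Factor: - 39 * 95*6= - 2^1*3^2 * 5^1*13^1*19^1 = - 22230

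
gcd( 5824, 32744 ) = 8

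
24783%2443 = 353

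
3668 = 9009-5341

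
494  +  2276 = 2770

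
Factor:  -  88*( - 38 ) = 3344 = 2^4*11^1*19^1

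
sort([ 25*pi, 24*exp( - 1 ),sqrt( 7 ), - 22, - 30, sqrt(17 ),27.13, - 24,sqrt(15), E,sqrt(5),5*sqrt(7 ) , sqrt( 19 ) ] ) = [-30 , - 24,-22,sqrt(5), sqrt( 7) , E , sqrt ( 15), sqrt( 17 ), sqrt(19 ), 24  *  exp( - 1), 5*sqrt( 7 ),27.13, 25*pi ] 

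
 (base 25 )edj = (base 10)9094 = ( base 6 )110034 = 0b10001110000110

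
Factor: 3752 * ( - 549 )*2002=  - 2^4*3^2 *7^2 * 11^1 * 13^1  *61^1*67^1 = - 4123815696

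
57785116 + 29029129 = 86814245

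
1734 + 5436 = 7170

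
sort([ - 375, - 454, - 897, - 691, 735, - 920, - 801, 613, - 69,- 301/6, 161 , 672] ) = [ - 920  ,-897, - 801, - 691,-454, - 375, - 69, - 301/6, 161, 613,672, 735 ] 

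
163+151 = 314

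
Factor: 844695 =3^3 * 5^1 *6257^1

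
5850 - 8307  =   - 2457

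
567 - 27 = 540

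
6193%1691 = 1120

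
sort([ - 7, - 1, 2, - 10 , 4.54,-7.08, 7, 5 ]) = [ - 10, - 7.08, - 7, - 1,2,4.54, 5, 7 ] 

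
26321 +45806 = 72127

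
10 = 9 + 1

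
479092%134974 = 74170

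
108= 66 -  - 42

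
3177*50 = 158850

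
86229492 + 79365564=165595056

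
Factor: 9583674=2^1*3^1*127^1*12577^1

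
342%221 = 121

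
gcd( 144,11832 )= 24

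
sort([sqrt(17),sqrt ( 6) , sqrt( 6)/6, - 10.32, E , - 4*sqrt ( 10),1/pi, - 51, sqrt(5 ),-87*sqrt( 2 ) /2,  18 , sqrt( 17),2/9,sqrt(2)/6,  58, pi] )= [-87*sqrt(2)/2, - 51, - 4*sqrt( 10), - 10.32, 2/9, sqrt( 2)/6,  1/pi,  sqrt( 6) /6, sqrt( 5), sqrt( 6), E, pi, sqrt( 17),  sqrt ( 17), 18,58]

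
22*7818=171996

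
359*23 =8257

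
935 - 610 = 325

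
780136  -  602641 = 177495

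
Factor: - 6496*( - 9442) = 2^6 * 7^1 *29^1*4721^1 = 61335232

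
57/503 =57/503=0.11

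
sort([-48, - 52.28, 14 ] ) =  [-52.28,- 48,14 ] 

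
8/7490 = 4/3745 = 0.00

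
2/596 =1/298=   0.00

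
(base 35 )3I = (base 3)11120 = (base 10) 123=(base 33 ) 3O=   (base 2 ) 1111011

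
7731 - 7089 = 642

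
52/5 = 52/5 = 10.40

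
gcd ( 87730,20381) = 1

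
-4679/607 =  - 8 + 177/607 = -7.71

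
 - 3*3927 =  - 11781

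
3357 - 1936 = 1421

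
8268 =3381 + 4887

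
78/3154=39/1577 = 0.02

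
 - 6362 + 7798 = 1436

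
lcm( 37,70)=2590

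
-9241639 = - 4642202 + -4599437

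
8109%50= 9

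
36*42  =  1512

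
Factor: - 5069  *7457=-37^1 * 137^1*7457^1 = - 37799533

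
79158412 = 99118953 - 19960541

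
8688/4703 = 8688/4703 = 1.85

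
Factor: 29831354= 2^1*7^1 * 41^1*51971^1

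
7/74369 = 7/74369=0.00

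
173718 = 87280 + 86438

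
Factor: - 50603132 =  - 2^2*12650783^1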